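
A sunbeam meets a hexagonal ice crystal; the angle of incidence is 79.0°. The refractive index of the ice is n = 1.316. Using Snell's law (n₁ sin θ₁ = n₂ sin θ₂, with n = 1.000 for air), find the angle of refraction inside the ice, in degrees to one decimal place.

48.2°

Snell: sin θ_r = sin θ_i / n = sin 79.0° / 1.316 = 0.9816 / 1.316 = 0.7459.
θ_r = arcsin(0.7459) = 48.24°.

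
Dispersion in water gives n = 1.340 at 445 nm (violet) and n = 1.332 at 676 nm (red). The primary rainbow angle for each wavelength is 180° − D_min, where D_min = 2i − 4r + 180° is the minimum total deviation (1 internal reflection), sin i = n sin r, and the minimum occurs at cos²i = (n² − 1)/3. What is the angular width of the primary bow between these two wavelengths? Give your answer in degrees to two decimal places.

1.15°

At 445 nm (n = 1.340): cos²i = 0.26520 → i = 59.004°, r = 39.770°, D_min = 138.929°, rainbow angle = 41.071°.
At 676 nm (n = 1.332): cos²i = 0.25807 → i = 59.469°, r = 40.290°, D_min = 137.776°, rainbow angle = 42.224°.
Angular width = |41.071° − 42.224°| = 1.153°.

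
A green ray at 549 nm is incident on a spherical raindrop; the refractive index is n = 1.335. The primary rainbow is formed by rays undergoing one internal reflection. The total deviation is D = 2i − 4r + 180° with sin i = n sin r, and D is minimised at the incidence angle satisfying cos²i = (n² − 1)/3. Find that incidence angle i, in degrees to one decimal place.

59.3°

cos²i = (1.335² − 1)/3 = (1.78222 − 1)/3 = 0.26074.
cos i = 0.51063, so i = 59.294°.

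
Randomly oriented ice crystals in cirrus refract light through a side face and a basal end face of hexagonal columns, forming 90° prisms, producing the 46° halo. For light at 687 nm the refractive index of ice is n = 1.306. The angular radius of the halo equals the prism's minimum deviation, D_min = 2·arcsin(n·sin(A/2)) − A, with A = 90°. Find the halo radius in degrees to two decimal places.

n·sin(A/2) = 1.306 × sin 45° = 1.306 × 0.7071 = 0.9235.
D_min = 2·arcsin(0.9235) − 90° = 2 × 67.440° − 90° = 44.881°.

44.88°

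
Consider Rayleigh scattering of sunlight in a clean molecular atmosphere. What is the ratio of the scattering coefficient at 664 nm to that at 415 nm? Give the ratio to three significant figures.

0.153

Rayleigh scattering ∝ λ⁻⁴, so the ratio of coefficients is the inverse fourth power of the wavelength ratio.
σ(664)/σ(415) = (415/664)⁴ = (0.6250)⁴ = 0.1526.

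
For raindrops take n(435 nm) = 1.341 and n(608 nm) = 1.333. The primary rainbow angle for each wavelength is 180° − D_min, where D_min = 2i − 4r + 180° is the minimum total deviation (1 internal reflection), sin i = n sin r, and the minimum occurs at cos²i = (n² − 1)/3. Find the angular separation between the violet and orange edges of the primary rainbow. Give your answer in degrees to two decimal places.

1.15°

At 435 nm (n = 1.341): cos²i = 0.26609 → i = 58.946°, r = 39.705°, D_min = 139.071°, rainbow angle = 40.929°.
At 608 nm (n = 1.333): cos²i = 0.25896 → i = 59.410°, r = 40.225°, D_min = 137.922°, rainbow angle = 42.078°.
Angular width = |40.929° − 42.078°| = 1.149°.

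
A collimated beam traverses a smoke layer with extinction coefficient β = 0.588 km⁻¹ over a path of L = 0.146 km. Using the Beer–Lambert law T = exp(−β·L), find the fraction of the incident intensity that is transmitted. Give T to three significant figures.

0.918

τ = β·L = 0.588 × 0.146 = 0.0858.
T = exp(−0.0858) = 0.9177.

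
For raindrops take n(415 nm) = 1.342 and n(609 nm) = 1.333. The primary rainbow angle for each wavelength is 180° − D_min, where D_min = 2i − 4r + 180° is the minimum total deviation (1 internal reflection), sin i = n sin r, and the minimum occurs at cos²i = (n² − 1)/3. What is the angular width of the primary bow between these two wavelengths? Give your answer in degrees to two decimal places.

At 415 nm (n = 1.342): cos²i = 0.26699 → i = 58.888°, r = 39.641°, D_min = 139.213°, rainbow angle = 40.787°.
At 609 nm (n = 1.333): cos²i = 0.25896 → i = 59.410°, r = 40.225°, D_min = 137.922°, rainbow angle = 42.078°.
Angular width = |40.787° − 42.078°| = 1.291°.

1.29°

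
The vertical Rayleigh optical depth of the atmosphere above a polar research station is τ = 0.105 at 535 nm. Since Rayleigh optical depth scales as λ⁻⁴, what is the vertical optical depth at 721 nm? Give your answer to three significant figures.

τ(721 nm) = τ(535 nm) × (535/721)⁴ = 0.105 × (0.7420)⁴ = 0.105 × 0.3032 = 0.0318.

0.0318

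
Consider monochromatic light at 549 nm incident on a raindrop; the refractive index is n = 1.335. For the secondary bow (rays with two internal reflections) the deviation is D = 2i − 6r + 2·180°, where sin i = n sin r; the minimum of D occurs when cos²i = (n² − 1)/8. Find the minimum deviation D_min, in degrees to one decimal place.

231.4°

cos²i = (1.78222 − 1)/8 = 0.09778; i = arccos(0.31269) = 71.778°.
sin r = sin 71.778°/1.335 = 0.71150; r = 45.357°.
D_min = 2·71.778° − 6·45.357° + 360° = 231.414°.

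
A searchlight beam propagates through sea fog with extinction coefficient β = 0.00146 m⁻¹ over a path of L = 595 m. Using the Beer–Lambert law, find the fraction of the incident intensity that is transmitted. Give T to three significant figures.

τ = β·L = 0.00146 × 595 = 0.8687.
T = exp(−0.8687) = 0.4195.

0.419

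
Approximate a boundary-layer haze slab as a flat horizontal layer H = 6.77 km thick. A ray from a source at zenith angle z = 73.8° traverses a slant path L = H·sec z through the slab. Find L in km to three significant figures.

24.3 km

sec z = 1/cos 73.8° = 3.5843.
L = 6.77 × 3.5843 = 24.266 km.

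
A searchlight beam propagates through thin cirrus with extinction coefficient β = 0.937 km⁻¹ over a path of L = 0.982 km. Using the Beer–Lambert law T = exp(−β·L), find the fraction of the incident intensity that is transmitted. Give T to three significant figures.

τ = β·L = 0.937 × 0.982 = 0.9201.
T = exp(−0.9201) = 0.3985.

0.398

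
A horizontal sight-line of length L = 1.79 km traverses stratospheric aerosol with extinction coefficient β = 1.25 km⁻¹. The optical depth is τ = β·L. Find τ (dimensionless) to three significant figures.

2.24

τ = β·L = 1.25 × 1.79 = 2.2375.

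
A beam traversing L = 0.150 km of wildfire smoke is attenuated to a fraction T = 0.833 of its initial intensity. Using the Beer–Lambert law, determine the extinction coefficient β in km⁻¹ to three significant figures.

Beer–Lambert: T = exp(−βL) ⇒ β = −ln(T)/L = −ln(0.833)/0.150 = 0.1827/0.150 = 1.218 km⁻¹.

1.22 km⁻¹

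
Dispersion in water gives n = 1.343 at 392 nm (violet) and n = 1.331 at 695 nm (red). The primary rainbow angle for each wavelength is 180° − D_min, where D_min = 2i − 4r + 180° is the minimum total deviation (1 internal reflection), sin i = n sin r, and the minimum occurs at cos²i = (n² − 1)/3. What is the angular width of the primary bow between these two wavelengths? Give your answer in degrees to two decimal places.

At 392 nm (n = 1.343): cos²i = 0.26788 → i = 58.830°, r = 39.577°, D_min = 139.354°, rainbow angle = 40.646°.
At 695 nm (n = 1.331): cos²i = 0.25719 → i = 59.527°, r = 40.356°, D_min = 137.630°, rainbow angle = 42.370°.
Angular width = |40.646° − 42.370°| = 1.724°.

1.72°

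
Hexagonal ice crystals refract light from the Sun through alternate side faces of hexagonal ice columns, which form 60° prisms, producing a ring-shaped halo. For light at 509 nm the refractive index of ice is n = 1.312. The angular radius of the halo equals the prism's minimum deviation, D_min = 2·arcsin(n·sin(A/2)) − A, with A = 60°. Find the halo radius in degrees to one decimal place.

n·sin(A/2) = 1.312 × sin 30° = 1.312 × 0.5000 = 0.6560.
D_min = 2·arcsin(0.6560) − 60° = 2 × 40.996° − 60° = 21.991°.

22.0°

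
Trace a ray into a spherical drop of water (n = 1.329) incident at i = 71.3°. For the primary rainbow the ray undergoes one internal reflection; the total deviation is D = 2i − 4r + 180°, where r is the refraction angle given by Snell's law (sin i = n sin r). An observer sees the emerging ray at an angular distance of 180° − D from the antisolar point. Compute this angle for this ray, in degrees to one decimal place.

39.2°

sin r = sin 71.3° / 1.329 = 0.9472/1.329 = 0.7127; r = 45.46°.
D = 2·71.3° − 4·45.46° + 180° = 142.60° − 181.83° + 180° = 140.77°.
Angle from antisolar point = 180° − D = 39.23°.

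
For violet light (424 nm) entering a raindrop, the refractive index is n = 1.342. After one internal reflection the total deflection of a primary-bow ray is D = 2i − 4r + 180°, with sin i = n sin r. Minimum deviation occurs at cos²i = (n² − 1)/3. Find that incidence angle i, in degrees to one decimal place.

58.9°

cos²i = (1.342² − 1)/3 = (1.80096 − 1)/3 = 0.26699.
cos i = 0.51671, so i = 58.888°.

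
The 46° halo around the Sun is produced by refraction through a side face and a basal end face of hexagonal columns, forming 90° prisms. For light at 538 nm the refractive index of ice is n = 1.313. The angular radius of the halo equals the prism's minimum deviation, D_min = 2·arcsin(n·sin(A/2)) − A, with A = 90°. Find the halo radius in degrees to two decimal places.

n·sin(A/2) = 1.313 × sin 45° = 1.313 × 0.7071 = 0.9284.
D_min = 2·arcsin(0.9284) − 90° = 2 × 68.192° − 90° = 46.383°.

46.38°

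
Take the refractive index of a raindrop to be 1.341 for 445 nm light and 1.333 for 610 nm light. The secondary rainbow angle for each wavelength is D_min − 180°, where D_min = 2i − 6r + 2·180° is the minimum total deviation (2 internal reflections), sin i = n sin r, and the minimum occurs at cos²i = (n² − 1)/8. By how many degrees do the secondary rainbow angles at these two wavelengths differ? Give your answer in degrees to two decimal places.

2.08°

At 445 nm (n = 1.341): cos²i = 0.09979 → i = 71.586°, r = 45.034°, D_min = 232.966°, rainbow angle = 52.966°.
At 610 nm (n = 1.333): cos²i = 0.09711 → i = 71.843°, r = 45.466°, D_min = 230.891°, rainbow angle = 50.891°.
Angular width = |52.966° − 50.891°| = 2.075°.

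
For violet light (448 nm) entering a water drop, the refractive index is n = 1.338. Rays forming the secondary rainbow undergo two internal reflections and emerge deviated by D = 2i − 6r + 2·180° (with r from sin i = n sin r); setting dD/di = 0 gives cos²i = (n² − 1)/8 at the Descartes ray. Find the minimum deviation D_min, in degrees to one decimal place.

cos²i = (1.79024 − 1)/8 = 0.09878; i = arccos(0.31429) = 71.682°.
sin r = sin 71.682°/1.338 = 0.70951; r = 45.195°.
D_min = 2·71.682° − 6·45.195° + 360° = 232.193°.

232.2°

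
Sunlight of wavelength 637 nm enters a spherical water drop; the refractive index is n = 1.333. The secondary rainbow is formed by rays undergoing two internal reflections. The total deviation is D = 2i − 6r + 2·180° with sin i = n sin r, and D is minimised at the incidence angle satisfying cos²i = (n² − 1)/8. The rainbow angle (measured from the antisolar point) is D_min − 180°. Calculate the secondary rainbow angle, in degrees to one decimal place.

cos²i = (1.77689 − 1)/8 = 0.09711; i = arccos(0.31163) = 71.843°.
sin r = sin 71.843°/1.333 = 0.71283; r = 45.466°.
D_min = 2·71.843° − 6·45.466° + 360° = 230.891°.
Rainbow angle = D_min − 180° = 50.891°.

50.9°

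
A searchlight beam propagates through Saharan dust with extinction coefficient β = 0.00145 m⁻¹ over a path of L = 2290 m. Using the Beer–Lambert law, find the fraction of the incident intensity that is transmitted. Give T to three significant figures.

τ = β·L = 0.00145 × 2290 = 3.3205.
T = exp(−3.3205) = 0.0361.

0.0361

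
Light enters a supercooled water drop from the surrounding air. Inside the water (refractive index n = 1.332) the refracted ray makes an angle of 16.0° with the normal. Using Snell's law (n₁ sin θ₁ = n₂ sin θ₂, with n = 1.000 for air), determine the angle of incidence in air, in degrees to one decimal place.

21.5°

Snell: sin θ_i = n · sin θ_r = 1.332 × sin 16.0° = 1.332 × 0.2756 = 0.3671.
θ_i = arcsin(0.3671) = 21.54°.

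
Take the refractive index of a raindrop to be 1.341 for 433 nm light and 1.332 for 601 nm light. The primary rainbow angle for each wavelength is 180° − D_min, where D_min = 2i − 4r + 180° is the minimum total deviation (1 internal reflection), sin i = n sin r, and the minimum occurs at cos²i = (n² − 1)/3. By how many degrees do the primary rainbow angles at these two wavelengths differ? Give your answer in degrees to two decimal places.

1.29°

At 433 nm (n = 1.341): cos²i = 0.26609 → i = 58.946°, r = 39.705°, D_min = 139.071°, rainbow angle = 40.929°.
At 601 nm (n = 1.332): cos²i = 0.25807 → i = 59.469°, r = 40.290°, D_min = 137.776°, rainbow angle = 42.224°.
Angular width = |40.929° − 42.224°| = 1.295°.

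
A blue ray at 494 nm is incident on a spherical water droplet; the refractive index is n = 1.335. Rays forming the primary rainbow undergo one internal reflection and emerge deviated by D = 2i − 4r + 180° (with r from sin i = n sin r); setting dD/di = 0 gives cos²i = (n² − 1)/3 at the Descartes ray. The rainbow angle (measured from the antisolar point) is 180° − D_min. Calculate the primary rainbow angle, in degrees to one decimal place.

cos²i = (1.78222 − 1)/3 = 0.26074; i = arccos(0.51063) = 59.294°.
sin r = sin 59.294°/1.335 = 0.64405; r = 40.094°.
D_min = 2·59.294° − 4·40.094° + 180° = 138.212°.
Rainbow angle = 180° − D_min = 41.788°.

41.8°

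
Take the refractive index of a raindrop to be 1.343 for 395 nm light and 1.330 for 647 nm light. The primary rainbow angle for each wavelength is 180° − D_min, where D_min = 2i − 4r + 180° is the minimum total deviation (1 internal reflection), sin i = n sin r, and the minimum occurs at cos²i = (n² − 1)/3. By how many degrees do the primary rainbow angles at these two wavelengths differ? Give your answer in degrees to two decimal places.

At 395 nm (n = 1.343): cos²i = 0.26788 → i = 58.830°, r = 39.577°, D_min = 139.354°, rainbow angle = 40.646°.
At 647 nm (n = 1.330): cos²i = 0.25630 → i = 59.585°, r = 40.422°, D_min = 137.484°, rainbow angle = 42.516°.
Angular width = |40.646° − 42.516°| = 1.871°.

1.87°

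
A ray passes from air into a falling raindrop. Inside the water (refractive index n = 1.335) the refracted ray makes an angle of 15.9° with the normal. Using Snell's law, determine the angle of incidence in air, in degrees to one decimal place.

Snell: sin θ_i = n · sin θ_r = 1.335 × sin 15.9° = 1.335 × 0.2740 = 0.3657.
θ_i = arcsin(0.3657) = 21.45°.

21.5°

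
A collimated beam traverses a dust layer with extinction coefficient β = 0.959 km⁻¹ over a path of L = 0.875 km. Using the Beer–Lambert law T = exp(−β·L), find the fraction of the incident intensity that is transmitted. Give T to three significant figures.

τ = β·L = 0.959 × 0.875 = 0.8391.
T = exp(−0.8391) = 0.4321.

0.432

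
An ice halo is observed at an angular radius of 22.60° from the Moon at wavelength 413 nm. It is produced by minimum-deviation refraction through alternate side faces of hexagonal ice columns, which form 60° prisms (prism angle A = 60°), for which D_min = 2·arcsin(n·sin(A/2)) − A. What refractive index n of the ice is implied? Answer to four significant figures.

1.320

Rearranging: n = sin((D_min + A)/2) / sin(A/2).
(D_min + A)/2 = (22.60° + 60°)/2 = 41.300°.
n = sin 41.300° / sin 30° = 0.6600 / 0.5000 = 1.3200.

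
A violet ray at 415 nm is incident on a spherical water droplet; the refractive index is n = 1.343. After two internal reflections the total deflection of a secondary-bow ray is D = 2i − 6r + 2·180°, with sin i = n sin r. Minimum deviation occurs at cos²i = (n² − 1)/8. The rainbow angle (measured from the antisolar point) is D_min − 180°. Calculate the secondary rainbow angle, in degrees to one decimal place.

cos²i = (1.80365 − 1)/8 = 0.10046; i = arccos(0.31695) = 71.522°.
sin r = sin 71.522°/1.343 = 0.70621; r = 44.928°.
D_min = 2·71.522° − 6·44.928° + 360° = 233.478°.
Rainbow angle = D_min − 180° = 53.478°.

53.5°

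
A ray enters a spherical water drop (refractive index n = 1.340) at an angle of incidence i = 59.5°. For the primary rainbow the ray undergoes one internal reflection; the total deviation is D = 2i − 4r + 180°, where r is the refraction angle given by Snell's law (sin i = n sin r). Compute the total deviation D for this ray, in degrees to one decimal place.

138.9°

sin r = sin 59.5° / 1.340 = 0.8616/1.340 = 0.6430; r = 40.02°.
D = 2·59.5° − 4·40.02° + 180° = 119.00° − 160.07° + 180° = 138.93°.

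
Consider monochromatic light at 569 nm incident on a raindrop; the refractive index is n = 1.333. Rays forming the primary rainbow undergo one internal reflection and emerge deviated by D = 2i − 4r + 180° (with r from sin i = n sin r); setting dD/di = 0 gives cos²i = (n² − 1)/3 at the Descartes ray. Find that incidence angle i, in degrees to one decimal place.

cos²i = (1.333² − 1)/3 = (1.77689 − 1)/3 = 0.25896.
cos i = 0.50888, so i = 59.410°.

59.4°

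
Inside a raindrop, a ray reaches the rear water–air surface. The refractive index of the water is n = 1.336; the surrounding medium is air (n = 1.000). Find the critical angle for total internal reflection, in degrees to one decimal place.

48.5°

sin θ_c = n_air / n = 1.000 / 1.336 = 0.7485.
θ_c = arcsin(0.7485) = 48.46°.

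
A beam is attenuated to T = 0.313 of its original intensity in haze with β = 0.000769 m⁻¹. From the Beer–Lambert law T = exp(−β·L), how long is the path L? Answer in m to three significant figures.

Beer–Lambert: T = exp(−βL) ⇒ L = −ln(T)/β = −ln(0.313)/0.000769 = 1.1616/0.000769 = 1510 m.

1510 m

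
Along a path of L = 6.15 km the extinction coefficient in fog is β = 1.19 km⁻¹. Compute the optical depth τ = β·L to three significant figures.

7.32

τ = β·L = 1.19 × 6.15 = 7.3185.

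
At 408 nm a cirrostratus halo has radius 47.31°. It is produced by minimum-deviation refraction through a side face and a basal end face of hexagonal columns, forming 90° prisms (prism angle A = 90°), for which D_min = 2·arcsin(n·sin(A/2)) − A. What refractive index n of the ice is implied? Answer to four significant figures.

Rearranging: n = sin((D_min + A)/2) / sin(A/2).
(D_min + A)/2 = (47.31° + 90°)/2 = 68.655°.
n = sin 68.655° / sin 45° = 0.9314 / 0.7071 = 1.3172.

1.317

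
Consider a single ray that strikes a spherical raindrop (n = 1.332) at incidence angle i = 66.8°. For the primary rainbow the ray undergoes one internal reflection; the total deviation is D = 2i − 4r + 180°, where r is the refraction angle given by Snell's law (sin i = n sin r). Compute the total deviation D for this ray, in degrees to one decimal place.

sin r = sin 66.8° / 1.332 = 0.9191/1.332 = 0.6900; r = 43.63°.
D = 2·66.8° − 4·43.63° + 180° = 133.60° − 174.53° + 180° = 139.07°.

139.1°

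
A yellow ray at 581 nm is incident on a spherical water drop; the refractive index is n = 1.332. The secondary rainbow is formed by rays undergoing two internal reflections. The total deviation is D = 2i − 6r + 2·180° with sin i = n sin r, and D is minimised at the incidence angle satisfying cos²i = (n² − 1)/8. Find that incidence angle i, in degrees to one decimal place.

cos²i = (1.332² − 1)/8 = (1.77422 − 1)/8 = 0.09678.
cos i = 0.31109, so i = 71.875°.

71.9°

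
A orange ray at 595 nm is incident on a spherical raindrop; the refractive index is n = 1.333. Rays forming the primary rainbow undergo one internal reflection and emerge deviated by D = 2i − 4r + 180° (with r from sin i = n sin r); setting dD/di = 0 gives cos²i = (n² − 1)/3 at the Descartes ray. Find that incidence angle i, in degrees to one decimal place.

cos²i = (1.333² − 1)/3 = (1.77689 − 1)/3 = 0.25896.
cos i = 0.50888, so i = 59.410°.

59.4°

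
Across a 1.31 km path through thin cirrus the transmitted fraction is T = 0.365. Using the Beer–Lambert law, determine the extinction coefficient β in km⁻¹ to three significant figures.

Beer–Lambert: T = exp(−βL) ⇒ β = −ln(T)/L = −ln(0.365)/1.31 = 1.0079/1.31 = 0.7694 km⁻¹.

0.769 km⁻¹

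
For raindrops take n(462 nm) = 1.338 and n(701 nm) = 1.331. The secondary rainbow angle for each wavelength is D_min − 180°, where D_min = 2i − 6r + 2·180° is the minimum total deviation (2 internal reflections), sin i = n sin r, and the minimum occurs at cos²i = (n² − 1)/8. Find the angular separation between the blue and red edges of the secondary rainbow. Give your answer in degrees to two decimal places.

1.83°

At 462 nm (n = 1.338): cos²i = 0.09878 → i = 71.682°, r = 45.195°, D_min = 232.193°, rainbow angle = 52.193°.
At 701 nm (n = 1.331): cos²i = 0.09645 → i = 71.907°, r = 45.575°, D_min = 230.365°, rainbow angle = 50.365°.
Angular width = |52.193° − 50.365°| = 1.828°.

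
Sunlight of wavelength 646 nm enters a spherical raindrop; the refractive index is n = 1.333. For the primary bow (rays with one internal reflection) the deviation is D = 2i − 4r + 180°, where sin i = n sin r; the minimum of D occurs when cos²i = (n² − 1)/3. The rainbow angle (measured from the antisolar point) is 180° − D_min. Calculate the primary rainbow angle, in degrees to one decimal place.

cos²i = (1.77689 − 1)/3 = 0.25896; i = arccos(0.50888) = 59.410°.
sin r = sin 59.410°/1.333 = 0.64579; r = 40.225°.
D_min = 2·59.410° − 4·40.225° + 180° = 137.922°.
Rainbow angle = 180° − D_min = 42.078°.

42.1°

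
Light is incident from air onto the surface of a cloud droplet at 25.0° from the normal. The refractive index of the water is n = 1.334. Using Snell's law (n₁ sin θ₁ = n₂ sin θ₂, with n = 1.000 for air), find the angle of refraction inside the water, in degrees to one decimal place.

Snell: sin θ_r = sin θ_i / n = sin 25.0° / 1.334 = 0.4226 / 1.334 = 0.3168.
θ_r = arcsin(0.3168) = 18.47°.

18.5°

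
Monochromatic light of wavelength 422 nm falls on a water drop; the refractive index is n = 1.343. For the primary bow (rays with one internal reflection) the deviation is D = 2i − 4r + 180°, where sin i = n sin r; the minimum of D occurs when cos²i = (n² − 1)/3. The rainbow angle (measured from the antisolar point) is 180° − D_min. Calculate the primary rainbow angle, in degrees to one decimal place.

40.6°

cos²i = (1.80365 − 1)/3 = 0.26788; i = arccos(0.51757) = 58.830°.
sin r = sin 58.830°/1.343 = 0.63711; r = 39.577°.
D_min = 2·58.830° − 4·39.577° + 180° = 139.354°.
Rainbow angle = 180° − D_min = 40.646°.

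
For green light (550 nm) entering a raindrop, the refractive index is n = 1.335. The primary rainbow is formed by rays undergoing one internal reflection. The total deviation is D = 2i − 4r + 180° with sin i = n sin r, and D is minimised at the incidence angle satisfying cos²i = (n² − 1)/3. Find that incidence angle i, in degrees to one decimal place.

cos²i = (1.335² − 1)/3 = (1.78222 − 1)/3 = 0.26074.
cos i = 0.51063, so i = 59.294°.

59.3°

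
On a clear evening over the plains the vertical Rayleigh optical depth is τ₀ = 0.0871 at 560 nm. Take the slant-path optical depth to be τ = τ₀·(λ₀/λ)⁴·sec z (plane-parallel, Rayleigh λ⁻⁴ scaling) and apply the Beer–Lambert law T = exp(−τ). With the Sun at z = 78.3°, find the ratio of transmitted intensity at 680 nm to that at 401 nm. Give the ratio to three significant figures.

4.20

Airmass: sec 78.3° = 4.9313.
τ(680 nm) = 0.0871 × (560/680)⁴ × 4.9313 = 0.0871 × 0.4600 × 4.9313 = 0.1976.
τ(401 nm) = 0.0871 × (560/401)⁴ × 4.9313 = 0.0871 × 3.8034 × 4.9313 = 1.6336.
T(680)/T(401) = exp(τ_B − τ_A) = exp(1.4361) = 4.2041.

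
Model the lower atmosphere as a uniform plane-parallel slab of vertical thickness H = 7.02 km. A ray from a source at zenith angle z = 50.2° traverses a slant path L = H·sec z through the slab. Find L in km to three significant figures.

sec z = 1/cos 50.2° = 1.5622.
L = 7.02 × 1.5622 = 10.967 km.

11.0 km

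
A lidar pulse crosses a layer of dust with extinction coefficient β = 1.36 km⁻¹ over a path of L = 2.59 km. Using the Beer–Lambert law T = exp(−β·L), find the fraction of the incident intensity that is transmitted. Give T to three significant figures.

τ = β·L = 1.36 × 2.59 = 3.5224.
T = exp(−3.5224) = 0.0295.

0.0295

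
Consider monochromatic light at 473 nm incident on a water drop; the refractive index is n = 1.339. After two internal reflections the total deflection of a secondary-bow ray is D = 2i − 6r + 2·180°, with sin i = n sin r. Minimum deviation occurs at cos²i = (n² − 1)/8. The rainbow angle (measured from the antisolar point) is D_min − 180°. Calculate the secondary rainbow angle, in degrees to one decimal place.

cos²i = (1.79292 − 1)/8 = 0.09912; i = arccos(0.31483) = 71.650°.
sin r = sin 71.650°/1.339 = 0.70885; r = 45.141°.
D_min = 2·71.650° − 6·45.141° + 360° = 232.451°.
Rainbow angle = D_min − 180° = 52.451°.

52.5°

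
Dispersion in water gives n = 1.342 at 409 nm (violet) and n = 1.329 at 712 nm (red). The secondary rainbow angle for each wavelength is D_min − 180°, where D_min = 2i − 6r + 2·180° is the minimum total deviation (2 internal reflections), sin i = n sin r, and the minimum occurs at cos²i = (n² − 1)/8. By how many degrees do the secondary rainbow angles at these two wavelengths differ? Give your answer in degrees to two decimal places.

3.39°

At 409 nm (n = 1.342): cos²i = 0.10012 → i = 71.554°, r = 44.981°, D_min = 233.222°, rainbow angle = 53.222°.
At 712 nm (n = 1.329): cos²i = 0.09578 → i = 71.972°, r = 45.685°, D_min = 229.837°, rainbow angle = 49.837°.
Angular width = |53.222° − 49.837°| = 3.385°.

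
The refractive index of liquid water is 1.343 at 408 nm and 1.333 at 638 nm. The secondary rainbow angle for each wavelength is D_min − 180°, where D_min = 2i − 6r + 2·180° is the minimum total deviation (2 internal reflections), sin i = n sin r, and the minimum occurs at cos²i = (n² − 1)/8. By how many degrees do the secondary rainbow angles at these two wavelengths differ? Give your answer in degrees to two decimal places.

2.59°

At 408 nm (n = 1.343): cos²i = 0.10046 → i = 71.522°, r = 44.928°, D_min = 233.478°, rainbow angle = 53.478°.
At 638 nm (n = 1.333): cos²i = 0.09711 → i = 71.843°, r = 45.466°, D_min = 230.891°, rainbow angle = 50.891°.
Angular width = |53.478° − 50.891°| = 2.587°.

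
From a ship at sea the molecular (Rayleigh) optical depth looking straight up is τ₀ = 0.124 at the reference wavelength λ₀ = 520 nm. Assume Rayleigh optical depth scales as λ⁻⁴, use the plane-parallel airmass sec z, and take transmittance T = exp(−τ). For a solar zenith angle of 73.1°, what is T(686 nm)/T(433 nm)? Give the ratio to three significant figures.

Airmass: sec 73.1° = 3.4399.
τ(686 nm) = 0.124 × (520/686)⁴ × 3.4399 = 0.124 × 0.3302 × 3.4399 = 0.1408.
τ(433 nm) = 0.124 × (520/433)⁴ × 3.4399 = 0.124 × 2.0800 × 3.4399 = 0.8872.
T(686)/T(433) = exp(τ_B − τ_A) = exp(0.7464) = 2.1094.

2.11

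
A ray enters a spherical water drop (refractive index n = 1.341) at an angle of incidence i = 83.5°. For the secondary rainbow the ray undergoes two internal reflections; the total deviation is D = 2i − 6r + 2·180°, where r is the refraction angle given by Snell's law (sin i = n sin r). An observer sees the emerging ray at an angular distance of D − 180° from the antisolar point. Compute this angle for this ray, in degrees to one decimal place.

60.1°

sin r = sin 83.5° / 1.341 = 0.9936/1.341 = 0.7409; r = 47.81°.
D = 2·83.5° − 6·47.81° + 2·180° = 167.00° − 286.86° + 360° = 240.14°.
Angle from antisolar point = D − 180° = 60.14°.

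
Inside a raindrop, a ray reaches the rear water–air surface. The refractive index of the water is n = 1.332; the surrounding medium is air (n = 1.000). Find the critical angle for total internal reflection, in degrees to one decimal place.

48.7°

sin θ_c = n_air / n = 1.000 / 1.332 = 0.7508.
θ_c = arcsin(0.7508) = 48.66°.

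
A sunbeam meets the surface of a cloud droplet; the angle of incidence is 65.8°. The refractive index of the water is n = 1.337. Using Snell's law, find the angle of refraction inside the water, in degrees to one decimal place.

Snell: sin θ_r = sin θ_i / n = sin 65.8° / 1.337 = 0.9121 / 1.337 = 0.6822.
θ_r = arcsin(0.6822) = 43.02°.

43.0°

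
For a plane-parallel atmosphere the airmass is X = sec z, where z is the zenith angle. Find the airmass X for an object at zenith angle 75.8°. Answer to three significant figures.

X = sec z = 1/cos 75.8° = 1/0.2453 = 4.0765.

4.08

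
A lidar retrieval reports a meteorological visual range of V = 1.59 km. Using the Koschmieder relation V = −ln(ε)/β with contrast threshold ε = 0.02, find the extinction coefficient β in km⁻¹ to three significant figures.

β = −ln(0.02) / V = 3.912 / 1.59 = 2.4604 km⁻¹.

2.46 km⁻¹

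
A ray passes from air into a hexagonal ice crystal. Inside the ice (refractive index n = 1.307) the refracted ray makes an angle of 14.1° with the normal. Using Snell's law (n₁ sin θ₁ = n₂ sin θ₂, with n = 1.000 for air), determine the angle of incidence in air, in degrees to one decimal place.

18.6°

Snell: sin θ_i = n · sin θ_r = 1.307 × sin 14.1° = 1.307 × 0.2436 = 0.3184.
θ_i = arcsin(0.3184) = 18.57°.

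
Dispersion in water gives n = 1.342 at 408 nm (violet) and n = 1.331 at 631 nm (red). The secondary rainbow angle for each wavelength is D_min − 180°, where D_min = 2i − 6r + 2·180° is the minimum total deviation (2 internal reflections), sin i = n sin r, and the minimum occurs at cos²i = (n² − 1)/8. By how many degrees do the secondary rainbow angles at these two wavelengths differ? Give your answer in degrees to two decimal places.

At 408 nm (n = 1.342): cos²i = 0.10012 → i = 71.554°, r = 44.981°, D_min = 233.222°, rainbow angle = 53.222°.
At 631 nm (n = 1.331): cos²i = 0.09645 → i = 71.907°, r = 45.575°, D_min = 230.365°, rainbow angle = 50.365°.
Angular width = |53.222° − 50.365°| = 2.857°.

2.86°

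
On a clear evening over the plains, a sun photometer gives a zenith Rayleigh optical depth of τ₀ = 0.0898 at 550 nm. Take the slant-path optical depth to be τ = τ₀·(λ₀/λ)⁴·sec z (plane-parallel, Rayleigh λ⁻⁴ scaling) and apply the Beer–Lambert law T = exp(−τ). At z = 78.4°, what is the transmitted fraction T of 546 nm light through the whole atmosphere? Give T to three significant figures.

0.631

sec 78.4° = 4.9732.
τ = 0.0898 × (550/546)⁴ × 4.9732 = 0.0898 × 1.0296 × 4.9732 = 0.4598.
T = exp(−0.4598) = 0.6314.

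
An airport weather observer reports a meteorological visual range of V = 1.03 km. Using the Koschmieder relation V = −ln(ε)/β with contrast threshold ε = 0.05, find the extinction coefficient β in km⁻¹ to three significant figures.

2.91 km⁻¹

β = −ln(0.05) / V = 2.996 / 1.03 = 2.9085 km⁻¹.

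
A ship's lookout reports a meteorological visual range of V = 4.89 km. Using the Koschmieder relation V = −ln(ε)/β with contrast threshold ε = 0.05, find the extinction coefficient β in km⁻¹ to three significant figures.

0.613 km⁻¹

β = −ln(0.05) / V = 2.996 / 4.89 = 0.6126 km⁻¹.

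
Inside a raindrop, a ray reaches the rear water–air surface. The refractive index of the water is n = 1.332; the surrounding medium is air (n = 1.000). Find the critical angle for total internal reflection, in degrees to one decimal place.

sin θ_c = n_air / n = 1.000 / 1.332 = 0.7508.
θ_c = arcsin(0.7508) = 48.66°.

48.7°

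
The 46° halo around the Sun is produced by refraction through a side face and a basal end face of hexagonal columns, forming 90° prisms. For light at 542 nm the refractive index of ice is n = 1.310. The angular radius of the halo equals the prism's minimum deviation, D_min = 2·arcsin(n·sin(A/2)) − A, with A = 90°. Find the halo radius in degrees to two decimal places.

45.73°

n·sin(A/2) = 1.310 × sin 45° = 1.310 × 0.7071 = 0.9263.
D_min = 2·arcsin(0.9263) − 90° = 2 × 67.867° − 90° = 45.733°.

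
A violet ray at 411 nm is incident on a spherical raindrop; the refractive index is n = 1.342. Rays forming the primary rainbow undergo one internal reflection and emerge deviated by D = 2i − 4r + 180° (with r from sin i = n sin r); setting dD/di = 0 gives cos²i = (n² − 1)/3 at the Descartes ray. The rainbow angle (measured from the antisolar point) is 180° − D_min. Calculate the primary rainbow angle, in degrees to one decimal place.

cos²i = (1.80096 − 1)/3 = 0.26699; i = arccos(0.51671) = 58.888°.
sin r = sin 58.888°/1.342 = 0.63797; r = 39.641°.
D_min = 2·58.888° − 4·39.641° + 180° = 139.213°.
Rainbow angle = 180° − D_min = 40.787°.

40.8°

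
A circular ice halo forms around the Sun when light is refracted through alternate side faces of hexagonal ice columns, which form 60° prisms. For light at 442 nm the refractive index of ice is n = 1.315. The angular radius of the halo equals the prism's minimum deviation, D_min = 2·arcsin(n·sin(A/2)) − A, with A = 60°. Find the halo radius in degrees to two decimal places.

n·sin(A/2) = 1.315 × sin 30° = 1.315 × 0.5000 = 0.6575.
D_min = 2·arcsin(0.6575) − 60° = 2 × 41.109° − 60° = 22.219°.

22.22°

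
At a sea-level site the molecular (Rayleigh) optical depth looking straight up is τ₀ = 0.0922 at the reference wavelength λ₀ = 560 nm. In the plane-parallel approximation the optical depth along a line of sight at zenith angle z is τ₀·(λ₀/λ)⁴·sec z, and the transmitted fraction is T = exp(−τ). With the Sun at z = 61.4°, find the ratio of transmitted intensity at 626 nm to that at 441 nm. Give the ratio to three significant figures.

Airmass: sec 61.4° = 2.0890.
τ(626 nm) = 0.0922 × (560/626)⁴ × 2.0890 = 0.0922 × 0.6404 × 2.0890 = 0.1233.
τ(441 nm) = 0.0922 × (560/441)⁴ × 2.0890 = 0.0922 × 2.6001 × 2.0890 = 0.5008.
T(626)/T(441) = exp(τ_B − τ_A) = exp(0.3775) = 1.4586.

1.46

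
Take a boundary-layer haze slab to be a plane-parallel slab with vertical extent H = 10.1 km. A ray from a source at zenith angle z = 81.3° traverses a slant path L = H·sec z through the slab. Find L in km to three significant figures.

sec z = 1/cos 81.3° = 6.6111.
L = 10.1 × 6.6111 = 66.772 km.

66.8 km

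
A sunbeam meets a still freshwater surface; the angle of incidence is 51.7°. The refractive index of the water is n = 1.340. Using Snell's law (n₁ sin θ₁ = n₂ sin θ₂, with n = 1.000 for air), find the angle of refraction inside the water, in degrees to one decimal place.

35.8°

Snell: sin θ_r = sin θ_i / n = sin 51.7° / 1.340 = 0.7848 / 1.340 = 0.5857.
θ_r = arcsin(0.5857) = 35.85°.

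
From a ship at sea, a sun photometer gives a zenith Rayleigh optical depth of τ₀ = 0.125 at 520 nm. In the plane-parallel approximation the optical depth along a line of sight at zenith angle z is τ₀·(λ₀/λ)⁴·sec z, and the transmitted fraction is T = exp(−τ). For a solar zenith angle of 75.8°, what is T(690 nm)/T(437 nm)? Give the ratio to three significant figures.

Airmass: sec 75.8° = 4.0765.
τ(690 nm) = 0.125 × (520/690)⁴ × 4.0765 = 0.125 × 0.3226 × 4.0765 = 0.1644.
τ(437 nm) = 0.125 × (520/437)⁴ × 4.0765 = 0.125 × 2.0049 × 4.0765 = 1.0216.
T(690)/T(437) = exp(τ_B − τ_A) = exp(0.8572) = 2.3567.

2.36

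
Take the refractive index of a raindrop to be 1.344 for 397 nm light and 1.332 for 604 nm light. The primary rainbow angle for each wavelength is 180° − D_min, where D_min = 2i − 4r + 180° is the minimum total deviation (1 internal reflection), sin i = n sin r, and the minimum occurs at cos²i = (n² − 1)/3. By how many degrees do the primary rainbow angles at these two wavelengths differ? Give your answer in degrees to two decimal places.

1.72°

At 397 nm (n = 1.344): cos²i = 0.26878 → i = 58.772°, r = 39.512°, D_min = 139.495°, rainbow angle = 40.505°.
At 604 nm (n = 1.332): cos²i = 0.25807 → i = 59.469°, r = 40.290°, D_min = 137.776°, rainbow angle = 42.224°.
Angular width = |40.505° − 42.224°| = 1.719°.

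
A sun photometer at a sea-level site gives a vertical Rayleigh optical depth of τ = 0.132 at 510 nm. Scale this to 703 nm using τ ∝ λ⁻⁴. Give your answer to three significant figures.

0.0366

τ(703 nm) = τ(510 nm) × (510/703)⁴ = 0.132 × (0.7255)⁴ = 0.132 × 0.2770 = 0.0366.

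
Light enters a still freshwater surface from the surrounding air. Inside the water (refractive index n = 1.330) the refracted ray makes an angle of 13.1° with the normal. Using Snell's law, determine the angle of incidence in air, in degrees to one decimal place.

Snell: sin θ_i = n · sin θ_r = 1.330 × sin 13.1° = 1.330 × 0.2267 = 0.3014.
θ_i = arcsin(0.3014) = 17.54°.

17.5°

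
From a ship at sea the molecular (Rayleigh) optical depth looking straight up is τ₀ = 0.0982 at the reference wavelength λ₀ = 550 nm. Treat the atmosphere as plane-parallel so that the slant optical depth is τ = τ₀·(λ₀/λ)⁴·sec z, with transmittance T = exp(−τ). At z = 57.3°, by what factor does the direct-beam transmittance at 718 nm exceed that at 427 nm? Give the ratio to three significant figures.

Airmass: sec 57.3° = 1.8510.
τ(718 nm) = 0.0982 × (550/718)⁴ × 1.8510 = 0.0982 × 0.3443 × 1.8510 = 0.0626.
τ(427 nm) = 0.0982 × (550/427)⁴ × 1.8510 = 0.0982 × 2.7526 × 1.8510 = 0.5003.
T(718)/T(427) = exp(τ_B − τ_A) = exp(0.4378) = 1.5492.

1.55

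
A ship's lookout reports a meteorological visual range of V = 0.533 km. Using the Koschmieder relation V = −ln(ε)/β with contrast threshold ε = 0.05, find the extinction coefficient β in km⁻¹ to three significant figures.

β = −ln(0.05) / V = 2.996 / 0.533 = 5.6205 km⁻¹.

5.62 km⁻¹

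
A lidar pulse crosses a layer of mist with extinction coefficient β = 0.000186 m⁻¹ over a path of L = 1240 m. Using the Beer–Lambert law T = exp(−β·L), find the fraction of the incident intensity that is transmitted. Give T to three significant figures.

0.794

τ = β·L = 0.000186 × 1240 = 0.2306.
T = exp(−0.2306) = 0.7940.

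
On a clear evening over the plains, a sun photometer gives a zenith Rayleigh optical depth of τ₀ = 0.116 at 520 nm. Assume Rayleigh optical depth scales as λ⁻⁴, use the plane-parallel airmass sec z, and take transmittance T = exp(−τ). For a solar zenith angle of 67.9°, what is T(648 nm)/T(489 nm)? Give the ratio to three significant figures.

1.31

Airmass: sec 67.9° = 2.6580.
τ(648 nm) = 0.116 × (520/648)⁴ × 2.6580 = 0.116 × 0.4147 × 2.6580 = 0.1279.
τ(489 nm) = 0.116 × (520/489)⁴ × 2.6580 = 0.116 × 1.2787 × 2.6580 = 0.3943.
T(648)/T(489) = exp(τ_B − τ_A) = exp(0.2664) = 1.3053.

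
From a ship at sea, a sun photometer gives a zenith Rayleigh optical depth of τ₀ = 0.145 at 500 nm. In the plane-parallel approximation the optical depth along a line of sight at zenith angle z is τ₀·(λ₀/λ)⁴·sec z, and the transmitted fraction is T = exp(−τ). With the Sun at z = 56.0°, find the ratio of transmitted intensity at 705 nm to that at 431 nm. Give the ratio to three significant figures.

1.50

Airmass: sec 56.0° = 1.7883.
τ(705 nm) = 0.145 × (500/705)⁴ × 1.7883 = 0.145 × 0.2530 × 1.7883 = 0.0656.
τ(431 nm) = 0.145 × (500/431)⁴ × 1.7883 = 0.145 × 1.8112 × 1.7883 = 0.4697.
T(705)/T(431) = exp(τ_B − τ_A) = exp(0.4040) = 1.4979.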